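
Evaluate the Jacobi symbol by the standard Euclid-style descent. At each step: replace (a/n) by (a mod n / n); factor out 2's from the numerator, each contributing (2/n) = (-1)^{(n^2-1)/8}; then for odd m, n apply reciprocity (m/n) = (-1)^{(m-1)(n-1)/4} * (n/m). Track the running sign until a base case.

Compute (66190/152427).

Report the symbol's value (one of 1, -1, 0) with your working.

factor out 2^1: 66190 = 2^1·33095; with 152427 mod 8 = 3, (2/152427) = -1; sign now -1; continue with (33095/152427)
flip (33095/152427) -> (152427/33095): both odd, 33095 mod 4 = 3, 152427 mod 4 = 3, so the flip contributes -1; sign now +1
(152427/33095): 152427 mod 33095 = 20047, so (152427/33095) = (20047/33095)
flip (20047/33095) -> (33095/20047): both odd, 20047 mod 4 = 3, 33095 mod 4 = 3, so the flip contributes -1; sign now -1
(33095/20047): 33095 mod 20047 = 13048, so (33095/20047) = (13048/20047)
factor out 2^3: 13048 = 2^3·1631; with 20047 mod 8 = 7, (2/20047) = +1; sign now -1; continue with (1631/20047)
flip (1631/20047) -> (20047/1631): both odd, 1631 mod 4 = 3, 20047 mod 4 = 3, so the flip contributes -1; sign now +1
(20047/1631): 20047 mod 1631 = 475, so (20047/1631) = (475/1631)
flip (475/1631) -> (1631/475): both odd, 475 mod 4 = 3, 1631 mod 4 = 3, so the flip contributes -1; sign now -1
(1631/475): 1631 mod 475 = 206, so (1631/475) = (206/475)
factor out 2^1: 206 = 2^1·103; with 475 mod 8 = 3, (2/475) = -1; sign now +1; continue with (103/475)
flip (103/475) -> (475/103): both odd, 103 mod 4 = 3, 475 mod 4 = 3, so the flip contributes -1; sign now -1
(475/103): 475 mod 103 = 63, so (475/103) = (63/103)
flip (63/103) -> (103/63): both odd, 63 mod 4 = 3, 103 mod 4 = 3, so the flip contributes -1; sign now +1
(103/63): 103 mod 63 = 40, so (103/63) = (40/63)
factor out 2^3: 40 = 2^3·5; with 63 mod 8 = 7, (2/63) = +1; sign now +1; continue with (5/63)
flip (5/63) -> (63/5): both odd, 5 mod 4 = 1, 63 mod 4 = 3, so the flip contributes +1; sign now +1
(63/5): 63 mod 5 = 3, so (63/5) = (3/5)
flip (3/5) -> (5/3): both odd, 3 mod 4 = 3, 5 mod 4 = 1, so the flip contributes +1; sign now +1
(5/3): 5 mod 3 = 2, so (5/3) = (2/3)
factor out 2^1: 2 = 2^1·1; with 3 mod 8 = 3, (2/3) = -1; sign now -1; continue with (1/3)
reached (1/3) = 1, so the symbol is -1

-1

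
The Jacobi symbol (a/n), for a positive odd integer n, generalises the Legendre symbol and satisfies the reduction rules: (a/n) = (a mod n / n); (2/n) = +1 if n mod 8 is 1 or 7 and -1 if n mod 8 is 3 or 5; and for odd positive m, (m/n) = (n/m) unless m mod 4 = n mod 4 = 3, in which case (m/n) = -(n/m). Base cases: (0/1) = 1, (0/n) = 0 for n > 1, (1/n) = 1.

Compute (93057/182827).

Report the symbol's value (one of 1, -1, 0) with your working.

1

flip (93057/182827) -> (182827/93057): both odd, 93057 mod 4 = 1, 182827 mod 4 = 3, so the flip contributes +1; sign now +1
(182827/93057): 182827 mod 93057 = 89770, so (182827/93057) = (89770/93057)
factor out 2^1: 89770 = 2^1·44885; with 93057 mod 8 = 1, (2/93057) = +1; sign now +1; continue with (44885/93057)
flip (44885/93057) -> (93057/44885): both odd, 44885 mod 4 = 1, 93057 mod 4 = 1, so the flip contributes +1; sign now +1
(93057/44885): 93057 mod 44885 = 3287, so (93057/44885) = (3287/44885)
flip (3287/44885) -> (44885/3287): both odd, 3287 mod 4 = 3, 44885 mod 4 = 1, so the flip contributes +1; sign now +1
(44885/3287): 44885 mod 3287 = 2154, so (44885/3287) = (2154/3287)
factor out 2^1: 2154 = 2^1·1077; with 3287 mod 8 = 7, (2/3287) = +1; sign now +1; continue with (1077/3287)
flip (1077/3287) -> (3287/1077): both odd, 1077 mod 4 = 1, 3287 mod 4 = 3, so the flip contributes +1; sign now +1
(3287/1077): 3287 mod 1077 = 56, so (3287/1077) = (56/1077)
factor out 2^3: 56 = 2^3·7; with 1077 mod 8 = 5, (2/1077) = -1; sign now -1; continue with (7/1077)
flip (7/1077) -> (1077/7): both odd, 7 mod 4 = 3, 1077 mod 4 = 1, so the flip contributes +1; sign now -1
(1077/7): 1077 mod 7 = 6, so (1077/7) = (6/7)
factor out 2^1: 6 = 2^1·3; with 7 mod 8 = 7, (2/7) = +1; sign now -1; continue with (3/7)
flip (3/7) -> (7/3): both odd, 3 mod 4 = 3, 7 mod 4 = 3, so the flip contributes -1; sign now +1
(7/3): 7 mod 3 = 1, so (7/3) = (1/3)
reached (1/3) = 1, so the symbol is +1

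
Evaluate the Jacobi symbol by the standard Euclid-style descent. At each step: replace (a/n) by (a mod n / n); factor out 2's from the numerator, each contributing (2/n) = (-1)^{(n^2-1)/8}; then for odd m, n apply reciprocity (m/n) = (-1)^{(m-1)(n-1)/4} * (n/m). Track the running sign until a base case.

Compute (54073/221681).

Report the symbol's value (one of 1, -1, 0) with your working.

-1

reciprocity: (54073/221681) = +1·(221681/54073) since 54073 mod 4 = 1, 221681 mod 4 = 1; sign now +1
(221681/54073) = (5389/54073)   [reduce mod 54073]
reciprocity: (5389/54073) = +1·(54073/5389) since 5389 mod 4 = 1, 54073 mod 4 = 1; sign now +1
(54073/5389) = (183/5389)   [reduce mod 5389]
reciprocity: (183/5389) = +1·(5389/183) since 183 mod 4 = 3, 5389 mod 4 = 1; sign now +1
(5389/183) = (82/183)   [reduce mod 183]
82 = 2^1·41; (2/183) = +1 since 183 mod 8 = 7, so (82/183) = (+1)^1·(41/183); sign now +1
reciprocity: (41/183) = +1·(183/41) since 41 mod 4 = 1, 183 mod 4 = 3; sign now +1
(183/41) = (19/41)   [reduce mod 41]
reciprocity: (19/41) = +1·(41/19) since 19 mod 4 = 3, 41 mod 4 = 1; sign now +1
(41/19) = (3/19)   [reduce mod 19]
reciprocity: (3/19) = -1·(19/3) since 3 mod 4 = 3, 19 mod 4 = 3; sign now -1
(19/3) = (1/3)   [reduce mod 3]
(1/3) = 1; final value = sign = -1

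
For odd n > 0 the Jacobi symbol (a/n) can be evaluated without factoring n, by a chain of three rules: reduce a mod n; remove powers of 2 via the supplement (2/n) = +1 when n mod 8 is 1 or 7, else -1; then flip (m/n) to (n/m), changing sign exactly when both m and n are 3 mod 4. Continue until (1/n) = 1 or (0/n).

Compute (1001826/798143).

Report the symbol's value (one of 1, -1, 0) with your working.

(1001826/798143): 1001826 mod 798143 = 203683, so (1001826/798143) = (203683/798143)
flip (203683/798143) -> (798143/203683): both odd, 203683 mod 4 = 3, 798143 mod 4 = 3, so the flip contributes -1; sign now -1
(798143/203683): 798143 mod 203683 = 187094, so (798143/203683) = (187094/203683)
factor out 2^1: 187094 = 2^1·93547; with 203683 mod 8 = 3, (2/203683) = -1; sign now +1; continue with (93547/203683)
flip (93547/203683) -> (203683/93547): both odd, 93547 mod 4 = 3, 203683 mod 4 = 3, so the flip contributes -1; sign now -1
(203683/93547): 203683 mod 93547 = 16589, so (203683/93547) = (16589/93547)
flip (16589/93547) -> (93547/16589): both odd, 16589 mod 4 = 1, 93547 mod 4 = 3, so the flip contributes +1; sign now -1
(93547/16589): 93547 mod 16589 = 10602, so (93547/16589) = (10602/16589)
factor out 2^1: 10602 = 2^1·5301; with 16589 mod 8 = 5, (2/16589) = -1; sign now +1; continue with (5301/16589)
flip (5301/16589) -> (16589/5301): both odd, 5301 mod 4 = 1, 16589 mod 4 = 1, so the flip contributes +1; sign now +1
(16589/5301): 16589 mod 5301 = 686, so (16589/5301) = (686/5301)
factor out 2^1: 686 = 2^1·343; with 5301 mod 8 = 5, (2/5301) = -1; sign now -1; continue with (343/5301)
flip (343/5301) -> (5301/343): both odd, 343 mod 4 = 3, 5301 mod 4 = 1, so the flip contributes +1; sign now -1
(5301/343): 5301 mod 343 = 156, so (5301/343) = (156/343)
factor out 2^2: 156 = 2^2·39; with 343 mod 8 = 7, (2/343) = +1; sign now -1; continue with (39/343)
flip (39/343) -> (343/39): both odd, 39 mod 4 = 3, 343 mod 4 = 3, so the flip contributes -1; sign now +1
(343/39): 343 mod 39 = 31, so (343/39) = (31/39)
flip (31/39) -> (39/31): both odd, 31 mod 4 = 3, 39 mod 4 = 3, so the flip contributes -1; sign now -1
(39/31): 39 mod 31 = 8, so (39/31) = (8/31)
factor out 2^3: 8 = 2^3·1; with 31 mod 8 = 7, (2/31) = +1; sign now -1; continue with (1/31)
reached (1/31) = 1, so the symbol is -1

-1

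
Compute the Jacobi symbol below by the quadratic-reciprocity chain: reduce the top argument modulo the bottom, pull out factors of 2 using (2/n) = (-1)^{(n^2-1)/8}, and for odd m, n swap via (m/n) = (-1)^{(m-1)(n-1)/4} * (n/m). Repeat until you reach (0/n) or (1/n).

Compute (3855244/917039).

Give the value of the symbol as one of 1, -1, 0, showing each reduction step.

(3855244/917039): 3855244 mod 917039 = 187088, so (3855244/917039) = (187088/917039)
factor out 2^4: 187088 = 2^4·11693; with 917039 mod 8 = 7, (2/917039) = +1; sign now +1; continue with (11693/917039)
flip (11693/917039) -> (917039/11693): both odd, 11693 mod 4 = 1, 917039 mod 4 = 3, so the flip contributes +1; sign now +1
(917039/11693): 917039 mod 11693 = 4985, so (917039/11693) = (4985/11693)
flip (4985/11693) -> (11693/4985): both odd, 4985 mod 4 = 1, 11693 mod 4 = 1, so the flip contributes +1; sign now +1
(11693/4985): 11693 mod 4985 = 1723, so (11693/4985) = (1723/4985)
flip (1723/4985) -> (4985/1723): both odd, 1723 mod 4 = 3, 4985 mod 4 = 1, so the flip contributes +1; sign now +1
(4985/1723): 4985 mod 1723 = 1539, so (4985/1723) = (1539/1723)
flip (1539/1723) -> (1723/1539): both odd, 1539 mod 4 = 3, 1723 mod 4 = 3, so the flip contributes -1; sign now -1
(1723/1539): 1723 mod 1539 = 184, so (1723/1539) = (184/1539)
factor out 2^3: 184 = 2^3·23; with 1539 mod 8 = 3, (2/1539) = -1; sign now +1; continue with (23/1539)
flip (23/1539) -> (1539/23): both odd, 23 mod 4 = 3, 1539 mod 4 = 3, so the flip contributes -1; sign now -1
(1539/23): 1539 mod 23 = 21, so (1539/23) = (21/23)
flip (21/23) -> (23/21): both odd, 21 mod 4 = 1, 23 mod 4 = 3, so the flip contributes +1; sign now -1
(23/21): 23 mod 21 = 2, so (23/21) = (2/21)
factor out 2^1: 2 = 2^1·1; with 21 mod 8 = 5, (2/21) = -1; sign now +1; continue with (1/21)
reached (1/21) = 1, so the symbol is +1

1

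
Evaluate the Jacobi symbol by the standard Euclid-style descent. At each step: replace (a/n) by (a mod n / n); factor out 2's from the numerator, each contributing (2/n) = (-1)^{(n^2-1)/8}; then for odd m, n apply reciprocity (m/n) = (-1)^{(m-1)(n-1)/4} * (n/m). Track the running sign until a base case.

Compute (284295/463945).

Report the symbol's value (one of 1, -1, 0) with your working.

0

reciprocity: (284295/463945) = +1·(463945/284295) since 284295 mod 4 = 3, 463945 mod 4 = 1; sign now +1
(463945/284295) = (179650/284295)   [reduce mod 284295]
179650 = 2^1·89825; (2/284295) = +1 since 284295 mod 8 = 7, so (179650/284295) = (+1)^1·(89825/284295); sign now +1
reciprocity: (89825/284295) = +1·(284295/89825) since 89825 mod 4 = 1, 284295 mod 4 = 3; sign now +1
(284295/89825) = (14820/89825)   [reduce mod 89825]
14820 = 2^2·3705; (2/89825) = +1 since 89825 mod 8 = 1, so (14820/89825) = (+1)^2·(3705/89825); sign now +1
reciprocity: (3705/89825) = +1·(89825/3705) since 3705 mod 4 = 1, 89825 mod 4 = 1; sign now +1
(89825/3705) = (905/3705)   [reduce mod 3705]
reciprocity: (905/3705) = +1·(3705/905) since 905 mod 4 = 1, 3705 mod 4 = 1; sign now +1
(3705/905) = (85/905)   [reduce mod 905]
reciprocity: (85/905) = +1·(905/85) since 85 mod 4 = 1, 905 mod 4 = 1; sign now +1
(905/85) = (55/85)   [reduce mod 85]
reciprocity: (55/85) = +1·(85/55) since 55 mod 4 = 3, 85 mod 4 = 1; sign now +1
(85/55) = (30/55)   [reduce mod 55]
30 = 2^1·15; (2/55) = +1 since 55 mod 8 = 7, so (30/55) = (+1)^1·(15/55); sign now +1
reciprocity: (15/55) = -1·(55/15) since 15 mod 4 = 3, 55 mod 4 = 3; sign now -1
(55/15) = (10/15)   [reduce mod 15]
10 = 2^1·5; (2/15) = +1 since 15 mod 8 = 7, so (10/15) = (+1)^1·(5/15); sign now -1
reciprocity: (5/15) = +1·(15/5) since 5 mod 4 = 1, 15 mod 4 = 3; sign now -1
(15/5) = (0/5)   [reduce mod 5]
(0/5) = 0   [gcd(a, n) > 1]; final value = 0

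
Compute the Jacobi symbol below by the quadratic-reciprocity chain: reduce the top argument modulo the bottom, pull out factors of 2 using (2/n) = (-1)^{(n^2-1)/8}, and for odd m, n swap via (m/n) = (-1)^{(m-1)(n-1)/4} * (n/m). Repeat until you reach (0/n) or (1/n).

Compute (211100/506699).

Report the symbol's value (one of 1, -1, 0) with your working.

1

211100 = 2^2·52775; (2/506699) = -1 since 506699 mod 8 = 3, so (211100/506699) = (-1)^2·(52775/506699); sign now +1
reciprocity: (52775/506699) = -1·(506699/52775) since 52775 mod 4 = 3, 506699 mod 4 = 3; sign now -1
(506699/52775) = (31724/52775)   [reduce mod 52775]
31724 = 2^2·7931; (2/52775) = +1 since 52775 mod 8 = 7, so (31724/52775) = (+1)^2·(7931/52775); sign now -1
reciprocity: (7931/52775) = -1·(52775/7931) since 7931 mod 4 = 3, 52775 mod 4 = 3; sign now +1
(52775/7931) = (5189/7931)   [reduce mod 7931]
reciprocity: (5189/7931) = +1·(7931/5189) since 5189 mod 4 = 1, 7931 mod 4 = 3; sign now +1
(7931/5189) = (2742/5189)   [reduce mod 5189]
2742 = 2^1·1371; (2/5189) = -1 since 5189 mod 8 = 5, so (2742/5189) = (-1)^1·(1371/5189); sign now -1
reciprocity: (1371/5189) = +1·(5189/1371) since 1371 mod 4 = 3, 5189 mod 4 = 1; sign now -1
(5189/1371) = (1076/1371)   [reduce mod 1371]
1076 = 2^2·269; (2/1371) = -1 since 1371 mod 8 = 3, so (1076/1371) = (-1)^2·(269/1371); sign now -1
reciprocity: (269/1371) = +1·(1371/269) since 269 mod 4 = 1, 1371 mod 4 = 3; sign now -1
(1371/269) = (26/269)   [reduce mod 269]
26 = 2^1·13; (2/269) = -1 since 269 mod 8 = 5, so (26/269) = (-1)^1·(13/269); sign now +1
reciprocity: (13/269) = +1·(269/13) since 13 mod 4 = 1, 269 mod 4 = 1; sign now +1
(269/13) = (9/13)   [reduce mod 13]
reciprocity: (9/13) = +1·(13/9) since 9 mod 4 = 1, 13 mod 4 = 1; sign now +1
(13/9) = (4/9)   [reduce mod 9]
4 = 2^2·1; (2/9) = +1 since 9 mod 8 = 1, so (4/9) = (+1)^2·(1/9); sign now +1
(1/9) = 1; final value = sign = +1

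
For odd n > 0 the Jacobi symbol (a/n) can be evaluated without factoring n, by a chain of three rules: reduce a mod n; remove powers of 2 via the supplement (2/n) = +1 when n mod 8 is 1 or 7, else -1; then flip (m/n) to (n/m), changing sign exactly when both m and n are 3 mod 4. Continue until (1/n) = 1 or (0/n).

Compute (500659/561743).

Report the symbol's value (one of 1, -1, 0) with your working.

reciprocity: (500659/561743) = -1·(561743/500659) since 500659 mod 4 = 3, 561743 mod 4 = 3; sign now -1
(561743/500659) = (61084/500659)   [reduce mod 500659]
61084 = 2^2·15271; (2/500659) = -1 since 500659 mod 8 = 3, so (61084/500659) = (-1)^2·(15271/500659); sign now -1
reciprocity: (15271/500659) = -1·(500659/15271) since 15271 mod 4 = 3, 500659 mod 4 = 3; sign now +1
(500659/15271) = (11987/15271)   [reduce mod 15271]
reciprocity: (11987/15271) = -1·(15271/11987) since 11987 mod 4 = 3, 15271 mod 4 = 3; sign now -1
(15271/11987) = (3284/11987)   [reduce mod 11987]
3284 = 2^2·821; (2/11987) = -1 since 11987 mod 8 = 3, so (3284/11987) = (-1)^2·(821/11987); sign now -1
reciprocity: (821/11987) = +1·(11987/821) since 821 mod 4 = 1, 11987 mod 4 = 3; sign now -1
(11987/821) = (493/821)   [reduce mod 821]
reciprocity: (493/821) = +1·(821/493) since 493 mod 4 = 1, 821 mod 4 = 1; sign now -1
(821/493) = (328/493)   [reduce mod 493]
328 = 2^3·41; (2/493) = -1 since 493 mod 8 = 5, so (328/493) = (-1)^3·(41/493); sign now +1
reciprocity: (41/493) = +1·(493/41) since 41 mod 4 = 1, 493 mod 4 = 1; sign now +1
(493/41) = (1/41)   [reduce mod 41]
(1/41) = 1; final value = sign = +1

1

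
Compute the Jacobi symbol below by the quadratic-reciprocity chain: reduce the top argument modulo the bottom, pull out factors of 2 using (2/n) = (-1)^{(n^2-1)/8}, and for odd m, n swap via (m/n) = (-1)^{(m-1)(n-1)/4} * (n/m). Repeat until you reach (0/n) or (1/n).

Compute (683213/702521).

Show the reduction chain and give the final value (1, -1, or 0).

1

flip (683213/702521) -> (702521/683213): both odd, 683213 mod 4 = 1, 702521 mod 4 = 1, so the flip contributes +1; sign now +1
(702521/683213): 702521 mod 683213 = 19308, so (702521/683213) = (19308/683213)
factor out 2^2: 19308 = 2^2·4827; with 683213 mod 8 = 5, (2/683213) = -1; sign now +1; continue with (4827/683213)
flip (4827/683213) -> (683213/4827): both odd, 4827 mod 4 = 3, 683213 mod 4 = 1, so the flip contributes +1; sign now +1
(683213/4827): 683213 mod 4827 = 2606, so (683213/4827) = (2606/4827)
factor out 2^1: 2606 = 2^1·1303; with 4827 mod 8 = 3, (2/4827) = -1; sign now -1; continue with (1303/4827)
flip (1303/4827) -> (4827/1303): both odd, 1303 mod 4 = 3, 4827 mod 4 = 3, so the flip contributes -1; sign now +1
(4827/1303): 4827 mod 1303 = 918, so (4827/1303) = (918/1303)
factor out 2^1: 918 = 2^1·459; with 1303 mod 8 = 7, (2/1303) = +1; sign now +1; continue with (459/1303)
flip (459/1303) -> (1303/459): both odd, 459 mod 4 = 3, 1303 mod 4 = 3, so the flip contributes -1; sign now -1
(1303/459): 1303 mod 459 = 385, so (1303/459) = (385/459)
flip (385/459) -> (459/385): both odd, 385 mod 4 = 1, 459 mod 4 = 3, so the flip contributes +1; sign now -1
(459/385): 459 mod 385 = 74, so (459/385) = (74/385)
factor out 2^1: 74 = 2^1·37; with 385 mod 8 = 1, (2/385) = +1; sign now -1; continue with (37/385)
flip (37/385) -> (385/37): both odd, 37 mod 4 = 1, 385 mod 4 = 1, so the flip contributes +1; sign now -1
(385/37): 385 mod 37 = 15, so (385/37) = (15/37)
flip (15/37) -> (37/15): both odd, 15 mod 4 = 3, 37 mod 4 = 1, so the flip contributes +1; sign now -1
(37/15): 37 mod 15 = 7, so (37/15) = (7/15)
flip (7/15) -> (15/7): both odd, 7 mod 4 = 3, 15 mod 4 = 3, so the flip contributes -1; sign now +1
(15/7): 15 mod 7 = 1, so (15/7) = (1/7)
reached (1/7) = 1, so the symbol is +1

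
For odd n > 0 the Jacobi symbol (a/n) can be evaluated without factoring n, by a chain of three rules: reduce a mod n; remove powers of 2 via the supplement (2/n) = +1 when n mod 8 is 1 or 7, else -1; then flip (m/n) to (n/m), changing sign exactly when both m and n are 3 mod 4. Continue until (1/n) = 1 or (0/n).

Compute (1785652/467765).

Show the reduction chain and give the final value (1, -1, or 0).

-1

(1785652/467765): 1785652 mod 467765 = 382357, so (1785652/467765) = (382357/467765)
flip (382357/467765) -> (467765/382357): both odd, 382357 mod 4 = 1, 467765 mod 4 = 1, so the flip contributes +1; sign now +1
(467765/382357): 467765 mod 382357 = 85408, so (467765/382357) = (85408/382357)
factor out 2^5: 85408 = 2^5·2669; with 382357 mod 8 = 5, (2/382357) = -1; sign now -1; continue with (2669/382357)
flip (2669/382357) -> (382357/2669): both odd, 2669 mod 4 = 1, 382357 mod 4 = 1, so the flip contributes +1; sign now -1
(382357/2669): 382357 mod 2669 = 690, so (382357/2669) = (690/2669)
factor out 2^1: 690 = 2^1·345; with 2669 mod 8 = 5, (2/2669) = -1; sign now +1; continue with (345/2669)
flip (345/2669) -> (2669/345): both odd, 345 mod 4 = 1, 2669 mod 4 = 1, so the flip contributes +1; sign now +1
(2669/345): 2669 mod 345 = 254, so (2669/345) = (254/345)
factor out 2^1: 254 = 2^1·127; with 345 mod 8 = 1, (2/345) = +1; sign now +1; continue with (127/345)
flip (127/345) -> (345/127): both odd, 127 mod 4 = 3, 345 mod 4 = 1, so the flip contributes +1; sign now +1
(345/127): 345 mod 127 = 91, so (345/127) = (91/127)
flip (91/127) -> (127/91): both odd, 91 mod 4 = 3, 127 mod 4 = 3, so the flip contributes -1; sign now -1
(127/91): 127 mod 91 = 36, so (127/91) = (36/91)
factor out 2^2: 36 = 2^2·9; with 91 mod 8 = 3, (2/91) = -1; sign now -1; continue with (9/91)
flip (9/91) -> (91/9): both odd, 9 mod 4 = 1, 91 mod 4 = 3, so the flip contributes +1; sign now -1
(91/9): 91 mod 9 = 1, so (91/9) = (1/9)
reached (1/9) = 1, so the symbol is -1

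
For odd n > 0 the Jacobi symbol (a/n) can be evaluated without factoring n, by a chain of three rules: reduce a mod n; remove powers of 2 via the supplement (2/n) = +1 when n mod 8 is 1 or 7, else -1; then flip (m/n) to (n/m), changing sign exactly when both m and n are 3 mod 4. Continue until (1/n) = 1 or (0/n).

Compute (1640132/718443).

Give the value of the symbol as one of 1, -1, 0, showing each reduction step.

(1640132/718443): 1640132 mod 718443 = 203246, so (1640132/718443) = (203246/718443)
factor out 2^1: 203246 = 2^1·101623; with 718443 mod 8 = 3, (2/718443) = -1; sign now -1; continue with (101623/718443)
flip (101623/718443) -> (718443/101623): both odd, 101623 mod 4 = 3, 718443 mod 4 = 3, so the flip contributes -1; sign now +1
(718443/101623): 718443 mod 101623 = 7082, so (718443/101623) = (7082/101623)
factor out 2^1: 7082 = 2^1·3541; with 101623 mod 8 = 7, (2/101623) = +1; sign now +1; continue with (3541/101623)
flip (3541/101623) -> (101623/3541): both odd, 3541 mod 4 = 1, 101623 mod 4 = 3, so the flip contributes +1; sign now +1
(101623/3541): 101623 mod 3541 = 2475, so (101623/3541) = (2475/3541)
flip (2475/3541) -> (3541/2475): both odd, 2475 mod 4 = 3, 3541 mod 4 = 1, so the flip contributes +1; sign now +1
(3541/2475): 3541 mod 2475 = 1066, so (3541/2475) = (1066/2475)
factor out 2^1: 1066 = 2^1·533; with 2475 mod 8 = 3, (2/2475) = -1; sign now -1; continue with (533/2475)
flip (533/2475) -> (2475/533): both odd, 533 mod 4 = 1, 2475 mod 4 = 3, so the flip contributes +1; sign now -1
(2475/533): 2475 mod 533 = 343, so (2475/533) = (343/533)
flip (343/533) -> (533/343): both odd, 343 mod 4 = 3, 533 mod 4 = 1, so the flip contributes +1; sign now -1
(533/343): 533 mod 343 = 190, so (533/343) = (190/343)
factor out 2^1: 190 = 2^1·95; with 343 mod 8 = 7, (2/343) = +1; sign now -1; continue with (95/343)
flip (95/343) -> (343/95): both odd, 95 mod 4 = 3, 343 mod 4 = 3, so the flip contributes -1; sign now +1
(343/95): 343 mod 95 = 58, so (343/95) = (58/95)
factor out 2^1: 58 = 2^1·29; with 95 mod 8 = 7, (2/95) = +1; sign now +1; continue with (29/95)
flip (29/95) -> (95/29): both odd, 29 mod 4 = 1, 95 mod 4 = 3, so the flip contributes +1; sign now +1
(95/29): 95 mod 29 = 8, so (95/29) = (8/29)
factor out 2^3: 8 = 2^3·1; with 29 mod 8 = 5, (2/29) = -1; sign now -1; continue with (1/29)
reached (1/29) = 1, so the symbol is -1

-1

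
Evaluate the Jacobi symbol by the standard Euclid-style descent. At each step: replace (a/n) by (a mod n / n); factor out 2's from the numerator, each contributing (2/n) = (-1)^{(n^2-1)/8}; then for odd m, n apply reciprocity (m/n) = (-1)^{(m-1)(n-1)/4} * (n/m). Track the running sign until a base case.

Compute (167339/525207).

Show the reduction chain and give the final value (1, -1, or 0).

1

flip (167339/525207) -> (525207/167339): both odd, 167339 mod 4 = 3, 525207 mod 4 = 3, so the flip contributes -1; sign now -1
(525207/167339): 525207 mod 167339 = 23190, so (525207/167339) = (23190/167339)
factor out 2^1: 23190 = 2^1·11595; with 167339 mod 8 = 3, (2/167339) = -1; sign now +1; continue with (11595/167339)
flip (11595/167339) -> (167339/11595): both odd, 11595 mod 4 = 3, 167339 mod 4 = 3, so the flip contributes -1; sign now -1
(167339/11595): 167339 mod 11595 = 5009, so (167339/11595) = (5009/11595)
flip (5009/11595) -> (11595/5009): both odd, 5009 mod 4 = 1, 11595 mod 4 = 3, so the flip contributes +1; sign now -1
(11595/5009): 11595 mod 5009 = 1577, so (11595/5009) = (1577/5009)
flip (1577/5009) -> (5009/1577): both odd, 1577 mod 4 = 1, 5009 mod 4 = 1, so the flip contributes +1; sign now -1
(5009/1577): 5009 mod 1577 = 278, so (5009/1577) = (278/1577)
factor out 2^1: 278 = 2^1·139; with 1577 mod 8 = 1, (2/1577) = +1; sign now -1; continue with (139/1577)
flip (139/1577) -> (1577/139): both odd, 139 mod 4 = 3, 1577 mod 4 = 1, so the flip contributes +1; sign now -1
(1577/139): 1577 mod 139 = 48, so (1577/139) = (48/139)
factor out 2^4: 48 = 2^4·3; with 139 mod 8 = 3, (2/139) = -1; sign now -1; continue with (3/139)
flip (3/139) -> (139/3): both odd, 3 mod 4 = 3, 139 mod 4 = 3, so the flip contributes -1; sign now +1
(139/3): 139 mod 3 = 1, so (139/3) = (1/3)
reached (1/3) = 1, so the symbol is +1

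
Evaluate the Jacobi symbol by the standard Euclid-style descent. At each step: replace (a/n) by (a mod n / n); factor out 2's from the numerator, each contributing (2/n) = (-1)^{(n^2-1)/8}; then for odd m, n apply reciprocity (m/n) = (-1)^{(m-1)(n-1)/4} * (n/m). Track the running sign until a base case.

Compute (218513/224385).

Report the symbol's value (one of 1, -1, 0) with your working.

1

flip (218513/224385) -> (224385/218513): both odd, 218513 mod 4 = 1, 224385 mod 4 = 1, so the flip contributes +1; sign now +1
(224385/218513): 224385 mod 218513 = 5872, so (224385/218513) = (5872/218513)
factor out 2^4: 5872 = 2^4·367; with 218513 mod 8 = 1, (2/218513) = +1; sign now +1; continue with (367/218513)
flip (367/218513) -> (218513/367): both odd, 367 mod 4 = 3, 218513 mod 4 = 1, so the flip contributes +1; sign now +1
(218513/367): 218513 mod 367 = 148, so (218513/367) = (148/367)
factor out 2^2: 148 = 2^2·37; with 367 mod 8 = 7, (2/367) = +1; sign now +1; continue with (37/367)
flip (37/367) -> (367/37): both odd, 37 mod 4 = 1, 367 mod 4 = 3, so the flip contributes +1; sign now +1
(367/37): 367 mod 37 = 34, so (367/37) = (34/37)
factor out 2^1: 34 = 2^1·17; with 37 mod 8 = 5, (2/37) = -1; sign now -1; continue with (17/37)
flip (17/37) -> (37/17): both odd, 17 mod 4 = 1, 37 mod 4 = 1, so the flip contributes +1; sign now -1
(37/17): 37 mod 17 = 3, so (37/17) = (3/17)
flip (3/17) -> (17/3): both odd, 3 mod 4 = 3, 17 mod 4 = 1, so the flip contributes +1; sign now -1
(17/3): 17 mod 3 = 2, so (17/3) = (2/3)
factor out 2^1: 2 = 2^1·1; with 3 mod 8 = 3, (2/3) = -1; sign now +1; continue with (1/3)
reached (1/3) = 1, so the symbol is +1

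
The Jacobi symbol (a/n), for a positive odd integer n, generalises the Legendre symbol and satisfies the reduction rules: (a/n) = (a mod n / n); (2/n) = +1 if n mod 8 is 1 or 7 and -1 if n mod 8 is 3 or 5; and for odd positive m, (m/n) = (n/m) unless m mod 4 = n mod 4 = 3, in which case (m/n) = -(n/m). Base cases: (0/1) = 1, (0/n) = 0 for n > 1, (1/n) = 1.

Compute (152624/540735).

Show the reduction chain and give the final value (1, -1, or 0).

-1

152624 = 2^4·9539; (2/540735) = +1 since 540735 mod 8 = 7, so (152624/540735) = (+1)^4·(9539/540735); sign now +1
reciprocity: (9539/540735) = -1·(540735/9539) since 9539 mod 4 = 3, 540735 mod 4 = 3; sign now -1
(540735/9539) = (6551/9539)   [reduce mod 9539]
reciprocity: (6551/9539) = -1·(9539/6551) since 6551 mod 4 = 3, 9539 mod 4 = 3; sign now +1
(9539/6551) = (2988/6551)   [reduce mod 6551]
2988 = 2^2·747; (2/6551) = +1 since 6551 mod 8 = 7, so (2988/6551) = (+1)^2·(747/6551); sign now +1
reciprocity: (747/6551) = -1·(6551/747) since 747 mod 4 = 3, 6551 mod 4 = 3; sign now -1
(6551/747) = (575/747)   [reduce mod 747]
reciprocity: (575/747) = -1·(747/575) since 575 mod 4 = 3, 747 mod 4 = 3; sign now +1
(747/575) = (172/575)   [reduce mod 575]
172 = 2^2·43; (2/575) = +1 since 575 mod 8 = 7, so (172/575) = (+1)^2·(43/575); sign now +1
reciprocity: (43/575) = -1·(575/43) since 43 mod 4 = 3, 575 mod 4 = 3; sign now -1
(575/43) = (16/43)   [reduce mod 43]
16 = 2^4·1; (2/43) = -1 since 43 mod 8 = 3, so (16/43) = (-1)^4·(1/43); sign now -1
(1/43) = 1; final value = sign = -1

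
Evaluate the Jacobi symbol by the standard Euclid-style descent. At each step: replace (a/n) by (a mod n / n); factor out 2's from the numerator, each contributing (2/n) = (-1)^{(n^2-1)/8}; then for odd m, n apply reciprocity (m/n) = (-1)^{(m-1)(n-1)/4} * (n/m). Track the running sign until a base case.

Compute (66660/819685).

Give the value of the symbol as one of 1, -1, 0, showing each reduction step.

factor out 2^2: 66660 = 2^2·16665; with 819685 mod 8 = 5, (2/819685) = -1; sign now +1; continue with (16665/819685)
flip (16665/819685) -> (819685/16665): both odd, 16665 mod 4 = 1, 819685 mod 4 = 1, so the flip contributes +1; sign now +1
(819685/16665): 819685 mod 16665 = 3100, so (819685/16665) = (3100/16665)
factor out 2^2: 3100 = 2^2·775; with 16665 mod 8 = 1, (2/16665) = +1; sign now +1; continue with (775/16665)
flip (775/16665) -> (16665/775): both odd, 775 mod 4 = 3, 16665 mod 4 = 1, so the flip contributes +1; sign now +1
(16665/775): 16665 mod 775 = 390, so (16665/775) = (390/775)
factor out 2^1: 390 = 2^1·195; with 775 mod 8 = 7, (2/775) = +1; sign now +1; continue with (195/775)
flip (195/775) -> (775/195): both odd, 195 mod 4 = 3, 775 mod 4 = 3, so the flip contributes -1; sign now -1
(775/195): 775 mod 195 = 190, so (775/195) = (190/195)
factor out 2^1: 190 = 2^1·95; with 195 mod 8 = 3, (2/195) = -1; sign now +1; continue with (95/195)
flip (95/195) -> (195/95): both odd, 95 mod 4 = 3, 195 mod 4 = 3, so the flip contributes -1; sign now -1
(195/95): 195 mod 95 = 5, so (195/95) = (5/95)
flip (5/95) -> (95/5): both odd, 5 mod 4 = 1, 95 mod 4 = 3, so the flip contributes +1; sign now -1
(95/5): 95 mod 5 = 0, so (95/5) = (0/5)
reached (0/5); gcd(a, n) > 1, so (0/5) = 0 and the symbol is 0

0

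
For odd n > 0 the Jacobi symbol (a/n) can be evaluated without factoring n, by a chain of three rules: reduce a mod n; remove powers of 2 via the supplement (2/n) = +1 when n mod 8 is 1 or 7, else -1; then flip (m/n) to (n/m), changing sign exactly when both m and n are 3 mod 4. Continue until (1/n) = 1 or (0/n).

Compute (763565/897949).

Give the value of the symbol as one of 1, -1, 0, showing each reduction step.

-1

flip (763565/897949) -> (897949/763565): both odd, 763565 mod 4 = 1, 897949 mod 4 = 1, so the flip contributes +1; sign now +1
(897949/763565): 897949 mod 763565 = 134384, so (897949/763565) = (134384/763565)
factor out 2^4: 134384 = 2^4·8399; with 763565 mod 8 = 5, (2/763565) = -1; sign now +1; continue with (8399/763565)
flip (8399/763565) -> (763565/8399): both odd, 8399 mod 4 = 3, 763565 mod 4 = 1, so the flip contributes +1; sign now +1
(763565/8399): 763565 mod 8399 = 7655, so (763565/8399) = (7655/8399)
flip (7655/8399) -> (8399/7655): both odd, 7655 mod 4 = 3, 8399 mod 4 = 3, so the flip contributes -1; sign now -1
(8399/7655): 8399 mod 7655 = 744, so (8399/7655) = (744/7655)
factor out 2^3: 744 = 2^3·93; with 7655 mod 8 = 7, (2/7655) = +1; sign now -1; continue with (93/7655)
flip (93/7655) -> (7655/93): both odd, 93 mod 4 = 1, 7655 mod 4 = 3, so the flip contributes +1; sign now -1
(7655/93): 7655 mod 93 = 29, so (7655/93) = (29/93)
flip (29/93) -> (93/29): both odd, 29 mod 4 = 1, 93 mod 4 = 1, so the flip contributes +1; sign now -1
(93/29): 93 mod 29 = 6, so (93/29) = (6/29)
factor out 2^1: 6 = 2^1·3; with 29 mod 8 = 5, (2/29) = -1; sign now +1; continue with (3/29)
flip (3/29) -> (29/3): both odd, 3 mod 4 = 3, 29 mod 4 = 1, so the flip contributes +1; sign now +1
(29/3): 29 mod 3 = 2, so (29/3) = (2/3)
factor out 2^1: 2 = 2^1·1; with 3 mod 8 = 3, (2/3) = -1; sign now -1; continue with (1/3)
reached (1/3) = 1, so the symbol is -1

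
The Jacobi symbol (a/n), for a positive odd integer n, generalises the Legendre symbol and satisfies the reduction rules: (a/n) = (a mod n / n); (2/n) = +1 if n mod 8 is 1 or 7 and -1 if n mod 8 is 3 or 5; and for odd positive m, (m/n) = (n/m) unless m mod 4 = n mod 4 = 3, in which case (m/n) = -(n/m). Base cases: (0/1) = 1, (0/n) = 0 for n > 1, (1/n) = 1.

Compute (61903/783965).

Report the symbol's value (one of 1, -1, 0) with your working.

-1

reciprocity: (61903/783965) = +1·(783965/61903) since 61903 mod 4 = 3, 783965 mod 4 = 1; sign now +1
(783965/61903) = (41129/61903)   [reduce mod 61903]
reciprocity: (41129/61903) = +1·(61903/41129) since 41129 mod 4 = 1, 61903 mod 4 = 3; sign now +1
(61903/41129) = (20774/41129)   [reduce mod 41129]
20774 = 2^1·10387; (2/41129) = +1 since 41129 mod 8 = 1, so (20774/41129) = (+1)^1·(10387/41129); sign now +1
reciprocity: (10387/41129) = +1·(41129/10387) since 10387 mod 4 = 3, 41129 mod 4 = 1; sign now +1
(41129/10387) = (9968/10387)   [reduce mod 10387]
9968 = 2^4·623; (2/10387) = -1 since 10387 mod 8 = 3, so (9968/10387) = (-1)^4·(623/10387); sign now +1
reciprocity: (623/10387) = -1·(10387/623) since 623 mod 4 = 3, 10387 mod 4 = 3; sign now -1
(10387/623) = (419/623)   [reduce mod 623]
reciprocity: (419/623) = -1·(623/419) since 419 mod 4 = 3, 623 mod 4 = 3; sign now +1
(623/419) = (204/419)   [reduce mod 419]
204 = 2^2·51; (2/419) = -1 since 419 mod 8 = 3, so (204/419) = (-1)^2·(51/419); sign now +1
reciprocity: (51/419) = -1·(419/51) since 51 mod 4 = 3, 419 mod 4 = 3; sign now -1
(419/51) = (11/51)   [reduce mod 51]
reciprocity: (11/51) = -1·(51/11) since 11 mod 4 = 3, 51 mod 4 = 3; sign now +1
(51/11) = (7/11)   [reduce mod 11]
reciprocity: (7/11) = -1·(11/7) since 7 mod 4 = 3, 11 mod 4 = 3; sign now -1
(11/7) = (4/7)   [reduce mod 7]
4 = 2^2·1; (2/7) = +1 since 7 mod 8 = 7, so (4/7) = (+1)^2·(1/7); sign now -1
(1/7) = 1; final value = sign = -1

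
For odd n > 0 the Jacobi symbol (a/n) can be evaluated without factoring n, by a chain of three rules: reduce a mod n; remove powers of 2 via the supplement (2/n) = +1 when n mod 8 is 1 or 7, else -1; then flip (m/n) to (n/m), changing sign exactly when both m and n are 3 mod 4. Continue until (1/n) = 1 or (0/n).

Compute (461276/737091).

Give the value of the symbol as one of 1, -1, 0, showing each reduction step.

-1

461276 = 2^2·115319; (2/737091) = -1 since 737091 mod 8 = 3, so (461276/737091) = (-1)^2·(115319/737091); sign now +1
reciprocity: (115319/737091) = -1·(737091/115319) since 115319 mod 4 = 3, 737091 mod 4 = 3; sign now -1
(737091/115319) = (45177/115319)   [reduce mod 115319]
reciprocity: (45177/115319) = +1·(115319/45177) since 45177 mod 4 = 1, 115319 mod 4 = 3; sign now -1
(115319/45177) = (24965/45177)   [reduce mod 45177]
reciprocity: (24965/45177) = +1·(45177/24965) since 24965 mod 4 = 1, 45177 mod 4 = 1; sign now -1
(45177/24965) = (20212/24965)   [reduce mod 24965]
20212 = 2^2·5053; (2/24965) = -1 since 24965 mod 8 = 5, so (20212/24965) = (-1)^2·(5053/24965); sign now -1
reciprocity: (5053/24965) = +1·(24965/5053) since 5053 mod 4 = 1, 24965 mod 4 = 1; sign now -1
(24965/5053) = (4753/5053)   [reduce mod 5053]
reciprocity: (4753/5053) = +1·(5053/4753) since 4753 mod 4 = 1, 5053 mod 4 = 1; sign now -1
(5053/4753) = (300/4753)   [reduce mod 4753]
300 = 2^2·75; (2/4753) = +1 since 4753 mod 8 = 1, so (300/4753) = (+1)^2·(75/4753); sign now -1
reciprocity: (75/4753) = +1·(4753/75) since 75 mod 4 = 3, 4753 mod 4 = 1; sign now -1
(4753/75) = (28/75)   [reduce mod 75]
28 = 2^2·7; (2/75) = -1 since 75 mod 8 = 3, so (28/75) = (-1)^2·(7/75); sign now -1
reciprocity: (7/75) = -1·(75/7) since 7 mod 4 = 3, 75 mod 4 = 3; sign now +1
(75/7) = (5/7)   [reduce mod 7]
reciprocity: (5/7) = +1·(7/5) since 5 mod 4 = 1, 7 mod 4 = 3; sign now +1
(7/5) = (2/5)   [reduce mod 5]
2 = 2^1·1; (2/5) = -1 since 5 mod 8 = 5, so (2/5) = (-1)^1·(1/5); sign now -1
(1/5) = 1; final value = sign = -1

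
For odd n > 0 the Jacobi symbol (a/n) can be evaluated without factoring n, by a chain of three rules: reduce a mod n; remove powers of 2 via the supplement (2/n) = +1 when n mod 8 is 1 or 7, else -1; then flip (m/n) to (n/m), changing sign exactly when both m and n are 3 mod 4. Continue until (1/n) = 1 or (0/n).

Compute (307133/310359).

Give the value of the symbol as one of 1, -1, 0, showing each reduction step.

1

reciprocity: (307133/310359) = +1·(310359/307133) since 307133 mod 4 = 1, 310359 mod 4 = 3; sign now +1
(310359/307133) = (3226/307133)   [reduce mod 307133]
3226 = 2^1·1613; (2/307133) = -1 since 307133 mod 8 = 5, so (3226/307133) = (-1)^1·(1613/307133); sign now -1
reciprocity: (1613/307133) = +1·(307133/1613) since 1613 mod 4 = 1, 307133 mod 4 = 1; sign now -1
(307133/1613) = (663/1613)   [reduce mod 1613]
reciprocity: (663/1613) = +1·(1613/663) since 663 mod 4 = 3, 1613 mod 4 = 1; sign now -1
(1613/663) = (287/663)   [reduce mod 663]
reciprocity: (287/663) = -1·(663/287) since 287 mod 4 = 3, 663 mod 4 = 3; sign now +1
(663/287) = (89/287)   [reduce mod 287]
reciprocity: (89/287) = +1·(287/89) since 89 mod 4 = 1, 287 mod 4 = 3; sign now +1
(287/89) = (20/89)   [reduce mod 89]
20 = 2^2·5; (2/89) = +1 since 89 mod 8 = 1, so (20/89) = (+1)^2·(5/89); sign now +1
reciprocity: (5/89) = +1·(89/5) since 5 mod 4 = 1, 89 mod 4 = 1; sign now +1
(89/5) = (4/5)   [reduce mod 5]
4 = 2^2·1; (2/5) = -1 since 5 mod 8 = 5, so (4/5) = (-1)^2·(1/5); sign now +1
(1/5) = 1; final value = sign = +1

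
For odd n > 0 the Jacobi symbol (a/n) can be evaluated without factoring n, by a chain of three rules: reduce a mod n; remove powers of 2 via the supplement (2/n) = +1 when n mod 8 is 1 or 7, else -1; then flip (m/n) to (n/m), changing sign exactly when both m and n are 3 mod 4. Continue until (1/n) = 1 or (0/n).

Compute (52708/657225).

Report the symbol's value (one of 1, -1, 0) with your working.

1

factor out 2^2: 52708 = 2^2·13177; with 657225 mod 8 = 1, (2/657225) = +1; sign now +1; continue with (13177/657225)
flip (13177/657225) -> (657225/13177): both odd, 13177 mod 4 = 1, 657225 mod 4 = 1, so the flip contributes +1; sign now +1
(657225/13177): 657225 mod 13177 = 11552, so (657225/13177) = (11552/13177)
factor out 2^5: 11552 = 2^5·361; with 13177 mod 8 = 1, (2/13177) = +1; sign now +1; continue with (361/13177)
flip (361/13177) -> (13177/361): both odd, 361 mod 4 = 1, 13177 mod 4 = 1, so the flip contributes +1; sign now +1
(13177/361): 13177 mod 361 = 181, so (13177/361) = (181/361)
flip (181/361) -> (361/181): both odd, 181 mod 4 = 1, 361 mod 4 = 1, so the flip contributes +1; sign now +1
(361/181): 361 mod 181 = 180, so (361/181) = (180/181)
factor out 2^2: 180 = 2^2·45; with 181 mod 8 = 5, (2/181) = -1; sign now +1; continue with (45/181)
flip (45/181) -> (181/45): both odd, 45 mod 4 = 1, 181 mod 4 = 1, so the flip contributes +1; sign now +1
(181/45): 181 mod 45 = 1, so (181/45) = (1/45)
reached (1/45) = 1, so the symbol is +1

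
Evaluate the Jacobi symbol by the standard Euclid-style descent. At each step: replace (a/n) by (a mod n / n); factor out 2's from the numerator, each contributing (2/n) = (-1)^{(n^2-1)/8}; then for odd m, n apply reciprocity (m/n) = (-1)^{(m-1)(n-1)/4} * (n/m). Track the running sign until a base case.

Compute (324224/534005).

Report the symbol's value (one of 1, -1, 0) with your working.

1

324224 = 2^7·2533; (2/534005) = -1 since 534005 mod 8 = 5, so (324224/534005) = (-1)^7·(2533/534005); sign now -1
reciprocity: (2533/534005) = +1·(534005/2533) since 2533 mod 4 = 1, 534005 mod 4 = 1; sign now -1
(534005/2533) = (2075/2533)   [reduce mod 2533]
reciprocity: (2075/2533) = +1·(2533/2075) since 2075 mod 4 = 3, 2533 mod 4 = 1; sign now -1
(2533/2075) = (458/2075)   [reduce mod 2075]
458 = 2^1·229; (2/2075) = -1 since 2075 mod 8 = 3, so (458/2075) = (-1)^1·(229/2075); sign now +1
reciprocity: (229/2075) = +1·(2075/229) since 229 mod 4 = 1, 2075 mod 4 = 3; sign now +1
(2075/229) = (14/229)   [reduce mod 229]
14 = 2^1·7; (2/229) = -1 since 229 mod 8 = 5, so (14/229) = (-1)^1·(7/229); sign now -1
reciprocity: (7/229) = +1·(229/7) since 7 mod 4 = 3, 229 mod 4 = 1; sign now -1
(229/7) = (5/7)   [reduce mod 7]
reciprocity: (5/7) = +1·(7/5) since 5 mod 4 = 1, 7 mod 4 = 3; sign now -1
(7/5) = (2/5)   [reduce mod 5]
2 = 2^1·1; (2/5) = -1 since 5 mod 8 = 5, so (2/5) = (-1)^1·(1/5); sign now +1
(1/5) = 1; final value = sign = +1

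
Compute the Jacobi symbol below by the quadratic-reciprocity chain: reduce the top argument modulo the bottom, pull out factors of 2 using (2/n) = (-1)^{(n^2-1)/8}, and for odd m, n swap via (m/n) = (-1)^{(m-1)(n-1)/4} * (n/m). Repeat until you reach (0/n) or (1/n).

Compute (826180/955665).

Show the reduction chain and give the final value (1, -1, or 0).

826180 = 2^2·206545; (2/955665) = +1 since 955665 mod 8 = 1, so (826180/955665) = (+1)^2·(206545/955665); sign now +1
reciprocity: (206545/955665) = +1·(955665/206545) since 206545 mod 4 = 1, 955665 mod 4 = 1; sign now +1
(955665/206545) = (129485/206545)   [reduce mod 206545]
reciprocity: (129485/206545) = +1·(206545/129485) since 129485 mod 4 = 1, 206545 mod 4 = 1; sign now +1
(206545/129485) = (77060/129485)   [reduce mod 129485]
77060 = 2^2·19265; (2/129485) = -1 since 129485 mod 8 = 5, so (77060/129485) = (-1)^2·(19265/129485); sign now +1
reciprocity: (19265/129485) = +1·(129485/19265) since 19265 mod 4 = 1, 129485 mod 4 = 1; sign now +1
(129485/19265) = (13895/19265)   [reduce mod 19265]
reciprocity: (13895/19265) = +1·(19265/13895) since 13895 mod 4 = 3, 19265 mod 4 = 1; sign now +1
(19265/13895) = (5370/13895)   [reduce mod 13895]
5370 = 2^1·2685; (2/13895) = +1 since 13895 mod 8 = 7, so (5370/13895) = (+1)^1·(2685/13895); sign now +1
reciprocity: (2685/13895) = +1·(13895/2685) since 2685 mod 4 = 1, 13895 mod 4 = 3; sign now +1
(13895/2685) = (470/2685)   [reduce mod 2685]
470 = 2^1·235; (2/2685) = -1 since 2685 mod 8 = 5, so (470/2685) = (-1)^1·(235/2685); sign now -1
reciprocity: (235/2685) = +1·(2685/235) since 235 mod 4 = 3, 2685 mod 4 = 1; sign now -1
(2685/235) = (100/235)   [reduce mod 235]
100 = 2^2·25; (2/235) = -1 since 235 mod 8 = 3, so (100/235) = (-1)^2·(25/235); sign now -1
reciprocity: (25/235) = +1·(235/25) since 25 mod 4 = 1, 235 mod 4 = 3; sign now -1
(235/25) = (10/25)   [reduce mod 25]
10 = 2^1·5; (2/25) = +1 since 25 mod 8 = 1, so (10/25) = (+1)^1·(5/25); sign now -1
reciprocity: (5/25) = +1·(25/5) since 5 mod 4 = 1, 25 mod 4 = 1; sign now -1
(25/5) = (0/5)   [reduce mod 5]
(0/5) = 0   [gcd(a, n) > 1]; final value = 0

0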